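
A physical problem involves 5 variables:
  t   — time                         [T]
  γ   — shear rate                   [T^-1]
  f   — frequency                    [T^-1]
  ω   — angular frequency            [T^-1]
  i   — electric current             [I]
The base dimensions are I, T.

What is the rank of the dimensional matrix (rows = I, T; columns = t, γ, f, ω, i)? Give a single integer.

Exponent matrix [I,T] × [t,γ,f,ω,i]:
  I: [ 0  0  0  0  1]
  T: [ 1 -1 -1 -1  0]
RREF → pivots at {t,i} ⇒ r = 2

2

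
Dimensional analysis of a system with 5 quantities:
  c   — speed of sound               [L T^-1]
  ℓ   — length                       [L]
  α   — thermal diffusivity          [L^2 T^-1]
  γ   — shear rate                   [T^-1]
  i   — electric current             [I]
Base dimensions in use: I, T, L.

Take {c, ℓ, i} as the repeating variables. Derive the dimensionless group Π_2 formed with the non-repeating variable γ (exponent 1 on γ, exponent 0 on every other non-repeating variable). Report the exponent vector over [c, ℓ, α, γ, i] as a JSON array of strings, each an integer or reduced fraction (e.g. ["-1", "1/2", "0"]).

Dimensional matrix (I×T×L by c×ℓ×α×γ×i):
  I: [ 0  0  0  0  1]
  T: [-1  0 -1 -1  0]
  L: [ 1  1  2  0  0]
RREF → pivots at {c,ℓ,i} ⇒ r = 3
Repeat: c,ℓ,i; free: α,γ
RREF:
  r0: [   1    0    1    1    0]
  r1: [   0    1    1   -1    0]
  r2: [   0    0    0    0    1]
Fix exponent of γ at 1, α at 0; solve each RREF row for its pivot's exponent:
  r0: exp(c) + (1)·1 = 0 ⇒ exp(c) = -1
  r1: exp(ℓ) + (-1)·1 = 0 ⇒ exp(ℓ) = 1
  r2: exp(i) + (0)·1 = 0 ⇒ exp(i) = 0
Π_2 = c^-1 · ℓ · γ

["-1", "1", "0", "1", "0"]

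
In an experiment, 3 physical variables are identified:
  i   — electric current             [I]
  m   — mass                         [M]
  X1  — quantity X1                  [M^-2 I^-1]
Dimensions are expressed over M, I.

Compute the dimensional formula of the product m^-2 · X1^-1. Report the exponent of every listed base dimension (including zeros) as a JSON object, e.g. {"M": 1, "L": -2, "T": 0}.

{"M": 0, "I": 1}

Write exponents as rows M,I / cols i,m,X1:
  M: [ 0  1 -2]
  I: [ 1  0 -1]
  [M]: (-2)·1+(-1)·-2 = 0
  [I]: (-2)·0+(-1)·-1 = 1
⇒ I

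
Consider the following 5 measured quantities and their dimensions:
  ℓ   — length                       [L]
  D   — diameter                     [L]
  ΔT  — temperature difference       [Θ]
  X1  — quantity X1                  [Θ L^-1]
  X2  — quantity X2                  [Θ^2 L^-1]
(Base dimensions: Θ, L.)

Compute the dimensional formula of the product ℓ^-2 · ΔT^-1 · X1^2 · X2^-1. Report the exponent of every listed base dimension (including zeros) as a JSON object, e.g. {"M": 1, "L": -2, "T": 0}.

Write exponents as rows Θ,L / cols ℓ,D,ΔT,X1,X2:
  Θ: [ 0  0  1  1  2]
  L: [ 1  1  0 -1 -1]
  [Θ]: (-2)·0+(-1)·1+(2)·1+(-1)·2 = -1
  [L]: (-2)·1+(-1)·0+(2)·-1+(-1)·-1 = -3
⇒ Θ^-1 L^-3

{"Θ": -1, "L": -3}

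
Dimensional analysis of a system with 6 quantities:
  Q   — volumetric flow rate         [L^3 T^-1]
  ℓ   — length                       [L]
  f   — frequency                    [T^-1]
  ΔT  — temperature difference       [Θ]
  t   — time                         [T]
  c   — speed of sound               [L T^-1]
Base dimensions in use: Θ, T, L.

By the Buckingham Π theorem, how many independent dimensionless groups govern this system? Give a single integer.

3

Dimensional matrix (Θ×T×L by Q×ℓ×f×ΔT×t×c):
  Θ: [ 0  0  0  1  0  0]
  T: [-1  0 -1  0  1 -1]
  L: [ 3  1  0  0  0  1]
RREF → pivots at {Q,ℓ,ΔT} ⇒ r = 3
n=6, r=3 ⇒ 3 dimensionless groups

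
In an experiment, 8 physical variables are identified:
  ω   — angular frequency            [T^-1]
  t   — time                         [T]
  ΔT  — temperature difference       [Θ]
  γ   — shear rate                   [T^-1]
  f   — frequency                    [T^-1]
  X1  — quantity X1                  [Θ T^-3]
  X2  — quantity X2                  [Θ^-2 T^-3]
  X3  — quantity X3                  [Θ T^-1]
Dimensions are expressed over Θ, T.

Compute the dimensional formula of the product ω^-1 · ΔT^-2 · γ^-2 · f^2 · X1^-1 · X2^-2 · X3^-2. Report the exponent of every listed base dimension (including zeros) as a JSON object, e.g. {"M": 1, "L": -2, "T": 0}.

{"Θ": -1, "T": 12}

Exponent matrix [Θ,T] × [ω,t,ΔT,γ,f,X1,X2,X3]:
  Θ: [ 0  0  1  0  0  1 -2  1]
  T: [-1  1  0 -1 -1 -3 -3 -1]
  [Θ]: (-1)·0+(-2)·1+(-2)·0+(2)·0+(-1)·1+(-2)·-2+(-2)·1 = -1
  [T]: (-1)·-1+(-2)·0+(-2)·-1+(2)·-1+(-1)·-3+(-2)·-3+(-2)·-1 = 12
⇒ Θ^-1 T^12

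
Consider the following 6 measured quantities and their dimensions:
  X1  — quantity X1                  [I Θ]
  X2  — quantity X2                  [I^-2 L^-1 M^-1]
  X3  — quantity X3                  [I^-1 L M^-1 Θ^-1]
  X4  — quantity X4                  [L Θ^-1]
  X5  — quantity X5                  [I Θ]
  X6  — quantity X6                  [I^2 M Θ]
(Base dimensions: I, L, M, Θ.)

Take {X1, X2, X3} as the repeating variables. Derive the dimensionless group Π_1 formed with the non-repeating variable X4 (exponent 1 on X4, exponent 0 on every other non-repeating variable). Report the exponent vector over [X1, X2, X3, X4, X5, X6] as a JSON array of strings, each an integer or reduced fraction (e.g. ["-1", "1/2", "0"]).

Exponent matrix [I,L,M,Θ] × [X1,X2,X3,X4,X5,X6]:
  I: [ 1 -2 -1  0  1  2]
  L: [ 0 -1  1  1  0  0]
  M: [ 0 -1 -1  0  0  1]
  Θ: [ 1  0 -1 -1  1  1]
Row reduction gives pivot columns X1,X2,X3; rank = 3
Repeat: X1,X2,X3; free: X4,X5,X6
RREF:
  r0: [   1    0    0 -1/2    1  1/2]
  r1: [   0    1    0 -1/2    0 -1/2]
  r2: [   0    0    1  1/2    0 -1/2]
  r3: [   0    0    0    0    0    0]
Fix exponent of X4 at 1, X5 at 0, X6 at 0; solve each RREF row for its pivot's exponent:
  r0: exp(X1) + (-1/2)·1 = 0 ⇒ exp(X1) = 1/2
  r1: exp(X2) + (-1/2)·1 = 0 ⇒ exp(X2) = 1/2
  r2: exp(X3) + (1/2)·1 = 0 ⇒ exp(X3) = -1/2
Π_1 = X1^(1/2) · X2^(1/2) · X3^(-1/2) · X4

["1/2", "1/2", "-1/2", "1", "0", "0"]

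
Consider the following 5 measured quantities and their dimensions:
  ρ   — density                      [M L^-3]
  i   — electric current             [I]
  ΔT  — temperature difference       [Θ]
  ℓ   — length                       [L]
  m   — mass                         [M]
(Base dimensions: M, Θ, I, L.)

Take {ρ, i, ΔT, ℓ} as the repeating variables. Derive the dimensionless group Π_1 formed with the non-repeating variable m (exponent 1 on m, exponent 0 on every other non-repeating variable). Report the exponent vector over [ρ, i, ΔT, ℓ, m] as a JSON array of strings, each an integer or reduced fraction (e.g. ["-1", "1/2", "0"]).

Write exponents as rows M,Θ,I,L / cols ρ,i,ΔT,ℓ,m:
  M: [ 1  0  0  0  1]
  Θ: [ 0  0  1  0  0]
  I: [ 0  1  0  0  0]
  L: [-3  0  0  1  0]
RREF → pivots at {ρ,i,ΔT,ℓ} ⇒ r = 4
Repeat: ρ,i,ΔT,ℓ; free: m
RREF:
  r0: [   1    0    0    0    1]
  r1: [   0    1    0    0    0]
  r2: [   0    0    1    0    0]
  r3: [   0    0    0    1    3]
Fix exponent of m at 1; solve each RREF row for its pivot's exponent:
  r0: exp(ρ) + (1)·1 = 0 ⇒ exp(ρ) = -1
  r1: exp(i) + (0)·1 = 0 ⇒ exp(i) = 0
  r2: exp(ΔT) + (0)·1 = 0 ⇒ exp(ΔT) = 0
  r3: exp(ℓ) + (3)·1 = 0 ⇒ exp(ℓ) = -3
Π_1 = ρ^-1 · ℓ^-3 · m

["-1", "0", "0", "-3", "1"]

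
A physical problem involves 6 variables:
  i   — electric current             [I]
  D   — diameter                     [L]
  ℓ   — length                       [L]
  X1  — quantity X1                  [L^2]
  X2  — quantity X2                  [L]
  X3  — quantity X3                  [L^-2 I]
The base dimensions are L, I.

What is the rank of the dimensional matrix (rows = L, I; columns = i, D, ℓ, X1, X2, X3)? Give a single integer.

Write exponents as rows L,I / cols i,D,ℓ,X1,X2,X3:
  L: [ 0  1  1  2  1 -2]
  I: [ 1  0  0  0  0  1]
Echelon form has 2 nonzero rows (pivots: i,D)

2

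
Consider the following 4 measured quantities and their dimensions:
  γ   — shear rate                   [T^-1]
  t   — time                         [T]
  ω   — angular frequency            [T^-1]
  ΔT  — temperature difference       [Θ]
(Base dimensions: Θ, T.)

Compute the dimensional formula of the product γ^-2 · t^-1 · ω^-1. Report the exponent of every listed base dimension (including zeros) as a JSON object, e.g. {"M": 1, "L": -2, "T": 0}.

Dimensional matrix (Θ×T by γ×t×ω×ΔT):
  Θ: [ 0  0  0  1]
  T: [-1  1 -1  0]
  [Θ]: (-2)·0+(-1)·0+(-1)·0 = 0
  [T]: (-2)·-1+(-1)·1+(-1)·-1 = 2
⇒ T^2

{"Θ": 0, "T": 2}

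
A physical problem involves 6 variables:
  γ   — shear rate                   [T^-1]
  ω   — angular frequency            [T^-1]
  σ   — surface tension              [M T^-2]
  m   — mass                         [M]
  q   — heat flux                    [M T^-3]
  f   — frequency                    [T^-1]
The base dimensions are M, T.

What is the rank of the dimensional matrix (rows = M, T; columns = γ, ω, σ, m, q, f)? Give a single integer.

2

Exponent matrix [M,T] × [γ,ω,σ,m,q,f]:
  M: [ 0  0  1  1  1  0]
  T: [-1 -1 -2  0 -3 -1]
Echelon form has 2 nonzero rows (pivots: γ,σ)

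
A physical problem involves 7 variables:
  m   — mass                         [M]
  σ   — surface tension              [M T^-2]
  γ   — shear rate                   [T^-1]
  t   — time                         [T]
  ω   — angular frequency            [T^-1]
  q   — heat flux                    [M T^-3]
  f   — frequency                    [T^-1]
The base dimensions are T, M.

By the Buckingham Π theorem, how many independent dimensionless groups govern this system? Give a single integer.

Write exponents as rows T,M / cols m,σ,γ,t,ω,q,f:
  T: [ 0 -2 -1  1 -1 -3 -1]
  M: [ 1  1  0  0  0  1  0]
Row reduction gives pivot columns m,σ; rank = 2
n=7, r=2 ⇒ 5 dimensionless groups

5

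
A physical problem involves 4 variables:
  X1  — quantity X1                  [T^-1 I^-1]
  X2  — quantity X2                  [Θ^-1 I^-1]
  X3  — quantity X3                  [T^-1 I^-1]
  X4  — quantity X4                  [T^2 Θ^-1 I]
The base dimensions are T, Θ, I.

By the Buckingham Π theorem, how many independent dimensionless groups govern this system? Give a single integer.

Exponent matrix [T,Θ,I] × [X1,X2,X3,X4]:
  T: [-1  0 -1  2]
  Θ: [ 0 -1  0 -1]
  I: [-1 -1 -1  1]
RREF → pivots at {X1,X2} ⇒ r = 2
4 vars − rank 2 = 2 Π groups

2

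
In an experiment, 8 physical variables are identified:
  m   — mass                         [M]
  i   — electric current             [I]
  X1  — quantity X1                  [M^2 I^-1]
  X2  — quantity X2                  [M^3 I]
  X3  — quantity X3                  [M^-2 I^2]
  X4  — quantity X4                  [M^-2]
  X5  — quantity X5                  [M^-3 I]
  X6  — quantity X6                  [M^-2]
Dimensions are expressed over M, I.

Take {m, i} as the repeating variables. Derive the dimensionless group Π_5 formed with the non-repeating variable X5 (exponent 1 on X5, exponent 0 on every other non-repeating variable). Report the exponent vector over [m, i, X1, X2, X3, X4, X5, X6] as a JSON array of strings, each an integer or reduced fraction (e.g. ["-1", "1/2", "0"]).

Dimensional matrix (M×I by m×i×X1×X2×X3×X4×X5×X6):
  M: [ 1  0  2  3 -2 -2 -3 -2]
  I: [ 0  1 -1  1  2  0  1  0]
Row reduction gives pivot columns m,i; rank = 2
Repeat: m,i; free: X1,X2,X3,X4,X5,X6
RREF:
  r0: [   1    0    2    3   -2   -2   -3   -2]
  r1: [   0    1   -1    1    2    0    1    0]
Fix exponent of X5 at 1, X1 at 0, X2 at 0, X3 at 0, X4 at 0, X6 at 0; solve each RREF row for its pivot's exponent:
  r0: exp(m) + (-3)·1 = 0 ⇒ exp(m) = 3
  r1: exp(i) + (1)·1 = 0 ⇒ exp(i) = -1
Π_5 = m^3 · i^-1 · X5

["3", "-1", "0", "0", "0", "0", "1", "0"]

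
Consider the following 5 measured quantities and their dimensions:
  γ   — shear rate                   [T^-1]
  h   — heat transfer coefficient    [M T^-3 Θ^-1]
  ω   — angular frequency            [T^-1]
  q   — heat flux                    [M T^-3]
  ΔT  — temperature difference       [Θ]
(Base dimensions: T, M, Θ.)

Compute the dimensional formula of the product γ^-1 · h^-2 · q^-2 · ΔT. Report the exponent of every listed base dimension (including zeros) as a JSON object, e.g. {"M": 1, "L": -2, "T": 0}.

{"T": 13, "M": -4, "Θ": 3}

Dimensional matrix (T×M×Θ by γ×h×ω×q×ΔT):
  T: [-1 -3 -1 -3  0]
  M: [ 0  1  0  1  0]
  Θ: [ 0 -1  0  0  1]
  [T]: (-1)·-1+(-2)·-3+(-2)·-3+(1)·0 = 13
  [M]: (-1)·0+(-2)·1+(-2)·1+(1)·0 = -4
  [Θ]: (-1)·0+(-2)·-1+(-2)·0+(1)·1 = 3
⇒ T^13 M^-4 Θ^3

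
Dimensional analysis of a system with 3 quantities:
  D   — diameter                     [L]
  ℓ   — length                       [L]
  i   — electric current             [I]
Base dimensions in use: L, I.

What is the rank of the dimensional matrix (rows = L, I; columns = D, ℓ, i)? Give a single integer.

2

Exponent matrix [L,I] × [D,ℓ,i]:
  L: [ 1  1  0]
  I: [ 0  0  1]
RREF → pivots at {D,i} ⇒ r = 2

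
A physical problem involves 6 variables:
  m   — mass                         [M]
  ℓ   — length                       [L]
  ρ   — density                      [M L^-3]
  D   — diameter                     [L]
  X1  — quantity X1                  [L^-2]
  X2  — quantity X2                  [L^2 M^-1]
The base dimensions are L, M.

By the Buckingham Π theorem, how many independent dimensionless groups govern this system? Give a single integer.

4

Exponent matrix [L,M] × [m,ℓ,ρ,D,X1,X2]:
  L: [ 0  1 -3  1 -2  2]
  M: [ 1  0  1  0  0 -1]
Row reduction gives pivot columns m,ℓ; rank = 2
Π count = n − r = 6 − 2 = 4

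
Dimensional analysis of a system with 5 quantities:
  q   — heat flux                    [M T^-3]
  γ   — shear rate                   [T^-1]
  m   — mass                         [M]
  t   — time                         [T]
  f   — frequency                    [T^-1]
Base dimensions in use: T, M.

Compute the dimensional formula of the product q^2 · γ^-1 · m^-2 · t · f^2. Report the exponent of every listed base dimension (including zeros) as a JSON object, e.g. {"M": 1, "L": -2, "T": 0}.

{"T": -6, "M": 0}

Write exponents as rows T,M / cols q,γ,m,t,f:
  T: [-3 -1  0  1 -1]
  M: [ 1  0  1  0  0]
  [T]: (2)·-3+(-1)·-1+(-2)·0+(1)·1+(2)·-1 = -6
  [M]: (2)·1+(-1)·0+(-2)·1+(1)·0+(2)·0 = 0
⇒ T^-6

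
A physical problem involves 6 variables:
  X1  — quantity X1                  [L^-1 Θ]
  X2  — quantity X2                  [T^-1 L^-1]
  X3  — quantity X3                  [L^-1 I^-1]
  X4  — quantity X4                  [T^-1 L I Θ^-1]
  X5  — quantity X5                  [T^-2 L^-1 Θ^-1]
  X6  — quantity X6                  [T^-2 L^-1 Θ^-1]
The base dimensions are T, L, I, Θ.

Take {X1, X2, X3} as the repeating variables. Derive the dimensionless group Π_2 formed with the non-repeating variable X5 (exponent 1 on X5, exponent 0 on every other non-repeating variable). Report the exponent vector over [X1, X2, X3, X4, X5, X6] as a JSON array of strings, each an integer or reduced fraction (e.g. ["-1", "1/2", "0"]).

Dimensional matrix (T×L×I×Θ by X1×X2×X3×X4×X5×X6):
  T: [ 0 -1  0 -1 -2 -2]
  L: [-1 -1 -1  1 -1 -1]
  I: [ 0  0 -1  1  0  0]
  Θ: [ 1  0  0 -1 -1 -1]
Echelon form has 3 nonzero rows (pivots: X1,X2,X3)
Repeat: X1,X2,X3; free: X4,X5,X6
RREF:
  r0: [   1    0    0   -1   -1   -1]
  r1: [   0    1    0    1    2    2]
  r2: [   0    0    1   -1    0    0]
  r3: [   0    0    0    0    0    0]
Fix exponent of X5 at 1, X4 at 0, X6 at 0; solve each RREF row for its pivot's exponent:
  r0: exp(X1) + (-1)·1 = 0 ⇒ exp(X1) = 1
  r1: exp(X2) + (2)·1 = 0 ⇒ exp(X2) = -2
  r2: exp(X3) + (0)·1 = 0 ⇒ exp(X3) = 0
Π_2 = X1 · X2^-2 · X5

["1", "-2", "0", "0", "1", "0"]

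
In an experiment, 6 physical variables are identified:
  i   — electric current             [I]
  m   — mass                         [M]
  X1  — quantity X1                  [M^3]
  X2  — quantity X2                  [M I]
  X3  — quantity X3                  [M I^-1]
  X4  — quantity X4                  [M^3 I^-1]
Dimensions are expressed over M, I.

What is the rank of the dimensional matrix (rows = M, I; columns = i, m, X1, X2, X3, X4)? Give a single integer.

2

Dimensional matrix (M×I by i×m×X1×X2×X3×X4):
  M: [ 0  1  3  1  1  3]
  I: [ 1  0  0  1 -1 -1]
RREF → pivots at {i,m} ⇒ r = 2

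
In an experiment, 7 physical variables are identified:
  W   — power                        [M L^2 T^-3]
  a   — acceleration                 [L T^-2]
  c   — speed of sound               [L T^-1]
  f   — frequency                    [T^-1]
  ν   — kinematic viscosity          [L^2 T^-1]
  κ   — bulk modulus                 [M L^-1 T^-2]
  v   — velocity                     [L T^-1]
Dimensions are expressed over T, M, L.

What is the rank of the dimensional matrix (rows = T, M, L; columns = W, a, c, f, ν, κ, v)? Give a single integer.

Write exponents as rows T,M,L / cols W,a,c,f,ν,κ,v:
  T: [-3 -2 -1 -1 -1 -2 -1]
  M: [ 1  0  0  0  0  1  0]
  L: [ 2  1  1  0  2 -1  1]
RREF → pivots at {W,a,c} ⇒ r = 3

3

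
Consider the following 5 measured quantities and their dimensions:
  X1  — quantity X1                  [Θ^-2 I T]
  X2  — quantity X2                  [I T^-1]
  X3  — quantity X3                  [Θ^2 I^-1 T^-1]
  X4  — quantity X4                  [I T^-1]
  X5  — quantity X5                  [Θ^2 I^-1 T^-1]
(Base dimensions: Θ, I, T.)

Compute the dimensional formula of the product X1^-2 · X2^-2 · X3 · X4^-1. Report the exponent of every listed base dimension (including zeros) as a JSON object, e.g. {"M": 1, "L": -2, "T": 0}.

{"Θ": 6, "I": -6, "T": 0}

Exponent matrix [Θ,I,T] × [X1,X2,X3,X4,X5]:
  Θ: [-2  0  2  0  2]
  I: [ 1  1 -1  1 -1]
  T: [ 1 -1 -1 -1 -1]
  [Θ]: (-2)·-2+(-2)·0+(1)·2+(-1)·0 = 6
  [I]: (-2)·1+(-2)·1+(1)·-1+(-1)·1 = -6
  [T]: (-2)·1+(-2)·-1+(1)·-1+(-1)·-1 = 0
⇒ Θ^6 I^-6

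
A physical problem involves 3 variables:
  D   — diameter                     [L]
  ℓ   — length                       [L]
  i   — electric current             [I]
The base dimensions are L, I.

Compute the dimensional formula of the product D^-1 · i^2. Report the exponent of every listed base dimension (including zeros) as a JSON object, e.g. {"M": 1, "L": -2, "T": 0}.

{"L": -1, "I": 2}

Dimensional matrix (L×I by D×ℓ×i):
  L: [ 1  1  0]
  I: [ 0  0  1]
  [L]: (-1)·1+(2)·0 = -1
  [I]: (-1)·0+(2)·1 = 2
⇒ L^-1 I^2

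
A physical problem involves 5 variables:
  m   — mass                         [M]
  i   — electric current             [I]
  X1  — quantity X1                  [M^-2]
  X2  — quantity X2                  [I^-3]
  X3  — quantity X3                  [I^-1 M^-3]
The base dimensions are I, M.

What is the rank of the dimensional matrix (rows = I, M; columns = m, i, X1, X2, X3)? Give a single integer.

2

Dimensional matrix (I×M by m×i×X1×X2×X3):
  I: [ 0  1  0 -3 -1]
  M: [ 1  0 -2  0 -3]
RREF → pivots at {m,i} ⇒ r = 2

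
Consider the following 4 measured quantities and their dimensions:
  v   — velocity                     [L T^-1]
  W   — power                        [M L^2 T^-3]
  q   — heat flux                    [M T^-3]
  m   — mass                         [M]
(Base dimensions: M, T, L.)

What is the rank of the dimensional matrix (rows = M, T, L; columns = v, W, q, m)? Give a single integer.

3

Exponent matrix [M,T,L] × [v,W,q,m]:
  M: [ 0  1  1  1]
  T: [-1 -3 -3  0]
  L: [ 1  2  0  0]
Echelon form has 3 nonzero rows (pivots: v,W,q)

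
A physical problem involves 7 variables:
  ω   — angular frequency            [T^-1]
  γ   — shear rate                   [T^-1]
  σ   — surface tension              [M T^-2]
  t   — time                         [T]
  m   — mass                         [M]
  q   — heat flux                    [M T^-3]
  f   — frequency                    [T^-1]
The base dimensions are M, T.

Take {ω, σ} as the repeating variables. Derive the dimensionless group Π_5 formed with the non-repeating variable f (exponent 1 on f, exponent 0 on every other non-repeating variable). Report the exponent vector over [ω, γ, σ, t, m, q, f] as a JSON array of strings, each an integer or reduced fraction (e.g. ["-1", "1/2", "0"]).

["-1", "0", "0", "0", "0", "0", "1"]

Exponent matrix [M,T] × [ω,γ,σ,t,m,q,f]:
  M: [ 0  0  1  0  1  1  0]
  T: [-1 -1 -2  1  0 -3 -1]
Row reduction gives pivot columns ω,σ; rank = 2
Repeat: ω,σ; free: γ,t,m,q,f
RREF:
  r0: [   1    1    0   -1   -2    1    1]
  r1: [   0    0    1    0    1    1    0]
Fix exponent of f at 1, γ at 0, t at 0, m at 0, q at 0; solve each RREF row for its pivot's exponent:
  r0: exp(ω) + (1)·1 = 0 ⇒ exp(ω) = -1
  r1: exp(σ) + (0)·1 = 0 ⇒ exp(σ) = 0
Π_5 = ω^-1 · f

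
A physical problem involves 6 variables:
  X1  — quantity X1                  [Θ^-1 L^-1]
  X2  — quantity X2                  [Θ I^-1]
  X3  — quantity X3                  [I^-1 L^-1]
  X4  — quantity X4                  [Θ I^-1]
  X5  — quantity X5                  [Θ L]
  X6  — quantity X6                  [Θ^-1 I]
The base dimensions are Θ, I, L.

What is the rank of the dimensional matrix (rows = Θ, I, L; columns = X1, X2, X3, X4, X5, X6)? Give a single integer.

Exponent matrix [Θ,I,L] × [X1,X2,X3,X4,X5,X6]:
  Θ: [-1  1  0  1  1 -1]
  I: [ 0 -1 -1 -1  0  1]
  L: [-1  0 -1  0  1  0]
Echelon form has 2 nonzero rows (pivots: X1,X2)

2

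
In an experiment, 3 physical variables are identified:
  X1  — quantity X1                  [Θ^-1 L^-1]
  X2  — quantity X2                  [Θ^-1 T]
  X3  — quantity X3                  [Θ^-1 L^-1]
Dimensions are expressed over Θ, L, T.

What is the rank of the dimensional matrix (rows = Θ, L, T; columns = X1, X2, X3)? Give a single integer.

Write exponents as rows Θ,L,T / cols X1,X2,X3:
  Θ: [-1 -1 -1]
  L: [-1  0 -1]
  T: [ 0  1  0]
Row reduction gives pivot columns X1,X2; rank = 2

2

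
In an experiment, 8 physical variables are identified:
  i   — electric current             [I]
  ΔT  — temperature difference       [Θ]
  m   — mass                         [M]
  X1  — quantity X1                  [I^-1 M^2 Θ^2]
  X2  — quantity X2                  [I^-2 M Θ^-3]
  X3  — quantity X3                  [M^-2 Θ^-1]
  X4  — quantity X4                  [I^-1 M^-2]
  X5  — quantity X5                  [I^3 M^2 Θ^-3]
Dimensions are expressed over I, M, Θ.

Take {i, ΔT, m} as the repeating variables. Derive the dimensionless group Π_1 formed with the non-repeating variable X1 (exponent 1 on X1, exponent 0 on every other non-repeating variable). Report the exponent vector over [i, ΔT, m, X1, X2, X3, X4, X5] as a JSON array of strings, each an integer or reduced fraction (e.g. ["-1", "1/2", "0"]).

["1", "-2", "-2", "1", "0", "0", "0", "0"]

Dimensional matrix (I×M×Θ by i×ΔT×m×X1×X2×X3×X4×X5):
  I: [ 1  0  0 -1 -2  0 -1  3]
  M: [ 0  0  1  2  1 -2 -2  2]
  Θ: [ 0  1  0  2 -3 -1  0 -3]
Row reduction gives pivot columns i,ΔT,m; rank = 3
Repeat: i,ΔT,m; free: X1,X2,X3,X4,X5
RREF:
  r0: [   1    0    0   -1   -2    0   -1    3]
  r1: [   0    1    0    2   -3   -1    0   -3]
  r2: [   0    0    1    2    1   -2   -2    2]
Fix exponent of X1 at 1, X2 at 0, X3 at 0, X4 at 0, X5 at 0; solve each RREF row for its pivot's exponent:
  r0: exp(i) + (-1)·1 = 0 ⇒ exp(i) = 1
  r1: exp(ΔT) + (2)·1 = 0 ⇒ exp(ΔT) = -2
  r2: exp(m) + (2)·1 = 0 ⇒ exp(m) = -2
Π_1 = i · ΔT^-2 · m^-2 · X1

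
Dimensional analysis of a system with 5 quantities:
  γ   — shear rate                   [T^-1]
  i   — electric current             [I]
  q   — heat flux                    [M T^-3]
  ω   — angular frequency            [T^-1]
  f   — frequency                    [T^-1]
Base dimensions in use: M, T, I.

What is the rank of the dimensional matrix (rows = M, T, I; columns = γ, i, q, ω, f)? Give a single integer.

Dimensional matrix (M×T×I by γ×i×q×ω×f):
  M: [ 0  0  1  0  0]
  T: [-1  0 -3 -1 -1]
  I: [ 0  1  0  0  0]
RREF → pivots at {γ,i,q} ⇒ r = 3

3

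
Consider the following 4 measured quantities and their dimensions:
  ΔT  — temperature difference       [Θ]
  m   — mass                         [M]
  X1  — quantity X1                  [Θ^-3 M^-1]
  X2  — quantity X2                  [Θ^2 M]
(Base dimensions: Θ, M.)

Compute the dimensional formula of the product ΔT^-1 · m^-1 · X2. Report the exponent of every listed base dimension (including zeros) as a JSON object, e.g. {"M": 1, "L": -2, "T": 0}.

Dimensional matrix (Θ×M by ΔT×m×X1×X2):
  Θ: [ 1  0 -3  2]
  M: [ 0  1 -1  1]
  [Θ]: (-1)·1+(-1)·0+(1)·2 = 1
  [M]: (-1)·0+(-1)·1+(1)·1 = 0
⇒ Θ

{"Θ": 1, "M": 0}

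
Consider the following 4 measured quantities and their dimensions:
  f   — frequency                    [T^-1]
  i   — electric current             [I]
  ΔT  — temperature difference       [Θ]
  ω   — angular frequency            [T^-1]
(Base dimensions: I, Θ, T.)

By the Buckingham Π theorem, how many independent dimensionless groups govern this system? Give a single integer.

Exponent matrix [I,Θ,T] × [f,i,ΔT,ω]:
  I: [ 0  1  0  0]
  Θ: [ 0  0  1  0]
  T: [-1  0  0 -1]
Row reduction gives pivot columns f,i,ΔT; rank = 3
Π count = n − r = 4 − 3 = 1

1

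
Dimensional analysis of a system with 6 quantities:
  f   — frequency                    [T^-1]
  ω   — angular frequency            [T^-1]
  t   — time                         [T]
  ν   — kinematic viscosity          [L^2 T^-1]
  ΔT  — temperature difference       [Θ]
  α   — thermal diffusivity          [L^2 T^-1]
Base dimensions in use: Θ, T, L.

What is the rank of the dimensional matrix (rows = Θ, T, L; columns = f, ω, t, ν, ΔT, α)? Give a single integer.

Exponent matrix [Θ,T,L] × [f,ω,t,ν,ΔT,α]:
  Θ: [ 0  0  0  0  1  0]
  T: [-1 -1  1 -1  0 -1]
  L: [ 0  0  0  2  0  2]
Echelon form has 3 nonzero rows (pivots: f,ν,ΔT)

3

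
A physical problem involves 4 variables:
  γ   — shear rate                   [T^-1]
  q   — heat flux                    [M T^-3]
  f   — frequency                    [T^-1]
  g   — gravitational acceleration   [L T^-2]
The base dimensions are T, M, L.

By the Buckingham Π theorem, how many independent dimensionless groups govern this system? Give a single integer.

1

Dimensional matrix (T×M×L by γ×q×f×g):
  T: [-1 -3 -1 -2]
  M: [ 0  1  0  0]
  L: [ 0  0  0  1]
Echelon form has 3 nonzero rows (pivots: γ,q,g)
4 vars − rank 3 = 1 Π group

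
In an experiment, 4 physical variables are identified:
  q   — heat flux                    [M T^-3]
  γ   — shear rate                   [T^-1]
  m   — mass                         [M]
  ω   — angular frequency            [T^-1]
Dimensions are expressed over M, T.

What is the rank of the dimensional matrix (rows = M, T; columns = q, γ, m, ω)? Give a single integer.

Dimensional matrix (M×T by q×γ×m×ω):
  M: [ 1  0  1  0]
  T: [-3 -1  0 -1]
RREF → pivots at {q,γ} ⇒ r = 2

2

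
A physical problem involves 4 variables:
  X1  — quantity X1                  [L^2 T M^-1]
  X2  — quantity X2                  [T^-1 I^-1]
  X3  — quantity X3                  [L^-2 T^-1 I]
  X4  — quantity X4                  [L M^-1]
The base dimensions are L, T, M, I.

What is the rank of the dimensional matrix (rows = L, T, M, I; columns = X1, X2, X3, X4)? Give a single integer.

3

Write exponents as rows L,T,M,I / cols X1,X2,X3,X4:
  L: [ 2  0 -2  1]
  T: [ 1 -1 -1  0]
  M: [-1  0  0 -1]
  I: [ 0 -1  1  0]
Echelon form has 3 nonzero rows (pivots: X1,X2,X3)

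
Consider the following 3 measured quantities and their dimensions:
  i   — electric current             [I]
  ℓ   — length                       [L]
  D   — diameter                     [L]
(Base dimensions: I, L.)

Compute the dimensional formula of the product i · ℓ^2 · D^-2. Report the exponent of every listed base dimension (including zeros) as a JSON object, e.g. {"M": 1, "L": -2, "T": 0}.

{"I": 1, "L": 0}

Exponent matrix [I,L] × [i,ℓ,D]:
  I: [ 1  0  0]
  L: [ 0  1  1]
  [I]: (1)·1+(2)·0+(-2)·0 = 1
  [L]: (1)·0+(2)·1+(-2)·1 = 0
⇒ I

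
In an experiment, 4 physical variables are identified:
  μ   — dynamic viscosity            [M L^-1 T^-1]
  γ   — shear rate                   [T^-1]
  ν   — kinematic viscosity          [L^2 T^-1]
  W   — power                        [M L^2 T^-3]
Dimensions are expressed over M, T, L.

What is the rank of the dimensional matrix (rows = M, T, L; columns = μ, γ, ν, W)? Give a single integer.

3

Write exponents as rows M,T,L / cols μ,γ,ν,W:
  M: [ 1  0  0  1]
  T: [-1 -1 -1 -3]
  L: [-1  0  2  2]
RREF → pivots at {μ,γ,ν} ⇒ r = 3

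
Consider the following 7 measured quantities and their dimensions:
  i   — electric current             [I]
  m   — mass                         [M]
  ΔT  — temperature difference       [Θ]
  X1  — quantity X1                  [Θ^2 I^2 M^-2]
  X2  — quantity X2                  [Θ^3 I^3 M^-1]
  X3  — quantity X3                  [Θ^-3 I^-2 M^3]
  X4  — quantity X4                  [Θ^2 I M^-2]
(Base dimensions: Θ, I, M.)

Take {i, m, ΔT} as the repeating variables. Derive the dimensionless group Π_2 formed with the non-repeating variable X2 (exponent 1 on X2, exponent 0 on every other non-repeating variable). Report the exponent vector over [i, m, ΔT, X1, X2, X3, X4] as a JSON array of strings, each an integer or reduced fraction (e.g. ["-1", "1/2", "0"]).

["-3", "1", "-3", "0", "1", "0", "0"]

Dimensional matrix (Θ×I×M by i×m×ΔT×X1×X2×X3×X4):
  Θ: [ 0  0  1  2  3 -3  2]
  I: [ 1  0  0  2  3 -2  1]
  M: [ 0  1  0 -2 -1  3 -2]
Row reduction gives pivot columns i,m,ΔT; rank = 3
Repeat: i,m,ΔT; free: X1,X2,X3,X4
RREF:
  r0: [   1    0    0    2    3   -2    1]
  r1: [   0    1    0   -2   -1    3   -2]
  r2: [   0    0    1    2    3   -3    2]
Fix exponent of X2 at 1, X1 at 0, X3 at 0, X4 at 0; solve each RREF row for its pivot's exponent:
  r0: exp(i) + (3)·1 = 0 ⇒ exp(i) = -3
  r1: exp(m) + (-1)·1 = 0 ⇒ exp(m) = 1
  r2: exp(ΔT) + (3)·1 = 0 ⇒ exp(ΔT) = -3
Π_2 = i^-3 · m · ΔT^-3 · X2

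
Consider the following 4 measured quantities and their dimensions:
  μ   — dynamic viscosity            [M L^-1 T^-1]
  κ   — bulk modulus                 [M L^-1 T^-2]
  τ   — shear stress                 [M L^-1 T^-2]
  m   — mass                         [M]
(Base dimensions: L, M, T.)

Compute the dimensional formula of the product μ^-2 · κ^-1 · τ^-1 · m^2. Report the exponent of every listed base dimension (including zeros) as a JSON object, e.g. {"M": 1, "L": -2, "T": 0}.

{"L": 4, "M": -2, "T": 6}

Exponent matrix [L,M,T] × [μ,κ,τ,m]:
  L: [-1 -1 -1  0]
  M: [ 1  1  1  1]
  T: [-1 -2 -2  0]
  [L]: (-2)·-1+(-1)·-1+(-1)·-1+(2)·0 = 4
  [M]: (-2)·1+(-1)·1+(-1)·1+(2)·1 = -2
  [T]: (-2)·-1+(-1)·-2+(-1)·-2+(2)·0 = 6
⇒ L^4 M^-2 T^6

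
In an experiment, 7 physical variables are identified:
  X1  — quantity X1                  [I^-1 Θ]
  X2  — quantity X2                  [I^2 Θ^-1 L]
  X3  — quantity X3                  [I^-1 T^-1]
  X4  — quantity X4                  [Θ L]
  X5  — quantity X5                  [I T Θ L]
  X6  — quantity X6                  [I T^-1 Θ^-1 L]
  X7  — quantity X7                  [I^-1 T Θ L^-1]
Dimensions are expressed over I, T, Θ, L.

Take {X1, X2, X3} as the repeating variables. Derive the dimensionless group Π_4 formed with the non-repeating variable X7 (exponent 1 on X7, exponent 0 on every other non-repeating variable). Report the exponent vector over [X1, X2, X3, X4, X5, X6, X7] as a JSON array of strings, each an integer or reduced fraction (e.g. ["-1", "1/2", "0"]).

["0", "1", "1", "0", "0", "0", "1"]

Write exponents as rows I,T,Θ,L / cols X1,X2,X3,X4,X5,X6,X7:
  I: [-1  2 -1  0  1  1 -1]
  T: [ 0  0 -1  0  1 -1  1]
  Θ: [ 1 -1  0  1  1 -1  1]
  L: [ 0  1  0  1  1  1 -1]
Row reduction gives pivot columns X1,X2,X3; rank = 3
Pivot set = {X1,X2,X3}, free = {X4,X5,X6,X7}
RREF:
  r0: [   1    0    0    2    2    0    0]
  r1: [   0    1    0    1    1    1   -1]
  r2: [   0    0    1    0   -1    1   -1]
  r3: [   0    0    0    0    0    0    0]
Fix exponent of X7 at 1, X4 at 0, X5 at 0, X6 at 0; solve each RREF row for its pivot's exponent:
  r0: exp(X1) + (0)·1 = 0 ⇒ exp(X1) = 0
  r1: exp(X2) + (-1)·1 = 0 ⇒ exp(X2) = 1
  r2: exp(X3) + (-1)·1 = 0 ⇒ exp(X3) = 1
Π_4 = X2 · X3 · X7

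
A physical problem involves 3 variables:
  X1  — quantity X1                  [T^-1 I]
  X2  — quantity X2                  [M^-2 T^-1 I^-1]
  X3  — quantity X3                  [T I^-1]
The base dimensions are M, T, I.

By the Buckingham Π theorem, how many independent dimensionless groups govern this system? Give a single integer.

1

Dimensional matrix (M×T×I by X1×X2×X3):
  M: [ 0 -2  0]
  T: [-1 -1  1]
  I: [ 1 -1 -1]
RREF → pivots at {X1,X2} ⇒ r = 2
n=3, r=2 ⇒ 1 dimensionless group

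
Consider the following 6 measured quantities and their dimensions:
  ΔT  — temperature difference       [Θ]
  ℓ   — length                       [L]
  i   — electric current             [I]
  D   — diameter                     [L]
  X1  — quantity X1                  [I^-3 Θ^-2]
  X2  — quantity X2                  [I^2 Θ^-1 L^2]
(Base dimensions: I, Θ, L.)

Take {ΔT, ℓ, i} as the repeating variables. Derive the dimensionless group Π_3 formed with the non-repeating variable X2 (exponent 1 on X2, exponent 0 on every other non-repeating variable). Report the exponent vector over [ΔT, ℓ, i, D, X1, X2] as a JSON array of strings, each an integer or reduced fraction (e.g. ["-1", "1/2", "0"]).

["1", "-2", "-2", "0", "0", "1"]

Exponent matrix [I,Θ,L] × [ΔT,ℓ,i,D,X1,X2]:
  I: [ 0  0  1  0 -3  2]
  Θ: [ 1  0  0  0 -2 -1]
  L: [ 0  1  0  1  0  2]
RREF → pivots at {ΔT,ℓ,i} ⇒ r = 3
Pivot set = {ΔT,ℓ,i}, free = {D,X1,X2}
RREF:
  r0: [   1    0    0    0   -2   -1]
  r1: [   0    1    0    1    0    2]
  r2: [   0    0    1    0   -3    2]
Fix exponent of X2 at 1, D at 0, X1 at 0; solve each RREF row for its pivot's exponent:
  r0: exp(ΔT) + (-1)·1 = 0 ⇒ exp(ΔT) = 1
  r1: exp(ℓ) + (2)·1 = 0 ⇒ exp(ℓ) = -2
  r2: exp(i) + (2)·1 = 0 ⇒ exp(i) = -2
Π_3 = ΔT · ℓ^-2 · i^-2 · X2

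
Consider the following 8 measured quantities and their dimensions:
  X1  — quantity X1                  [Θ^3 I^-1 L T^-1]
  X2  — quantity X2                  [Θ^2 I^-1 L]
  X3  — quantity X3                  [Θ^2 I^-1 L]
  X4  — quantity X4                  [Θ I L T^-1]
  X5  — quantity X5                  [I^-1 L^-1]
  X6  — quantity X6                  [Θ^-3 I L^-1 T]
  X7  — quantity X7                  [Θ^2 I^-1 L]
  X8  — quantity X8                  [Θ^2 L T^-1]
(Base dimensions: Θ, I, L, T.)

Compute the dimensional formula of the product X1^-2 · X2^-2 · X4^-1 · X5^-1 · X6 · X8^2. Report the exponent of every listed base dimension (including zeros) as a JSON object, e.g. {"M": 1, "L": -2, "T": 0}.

{"Θ": -10, "I": 5, "L": -3, "T": 2}

Write exponents as rows Θ,I,L,T / cols X1,X2,X3,X4,X5,X6,X7,X8:
  Θ: [ 3  2  2  1  0 -3  2  2]
  I: [-1 -1 -1  1 -1  1 -1  0]
  L: [ 1  1  1  1 -1 -1  1  1]
  T: [-1  0  0 -1  0  1  0 -1]
  [Θ]: (-2)·3+(-2)·2+(-1)·1+(-1)·0+(1)·-3+(2)·2 = -10
  [I]: (-2)·-1+(-2)·-1+(-1)·1+(-1)·-1+(1)·1+(2)·0 = 5
  [L]: (-2)·1+(-2)·1+(-1)·1+(-1)·-1+(1)·-1+(2)·1 = -3
  [T]: (-2)·-1+(-2)·0+(-1)·-1+(-1)·0+(1)·1+(2)·-1 = 2
⇒ Θ^-10 I^5 L^-3 T^2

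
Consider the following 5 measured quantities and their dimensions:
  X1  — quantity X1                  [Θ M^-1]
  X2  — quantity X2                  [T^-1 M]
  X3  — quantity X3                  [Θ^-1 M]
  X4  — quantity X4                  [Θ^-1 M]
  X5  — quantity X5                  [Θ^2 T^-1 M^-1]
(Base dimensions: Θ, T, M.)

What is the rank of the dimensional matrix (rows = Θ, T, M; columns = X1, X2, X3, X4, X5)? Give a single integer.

Exponent matrix [Θ,T,M] × [X1,X2,X3,X4,X5]:
  Θ: [ 1  0 -1 -1  2]
  T: [ 0 -1  0  0 -1]
  M: [-1  1  1  1 -1]
RREF → pivots at {X1,X2} ⇒ r = 2

2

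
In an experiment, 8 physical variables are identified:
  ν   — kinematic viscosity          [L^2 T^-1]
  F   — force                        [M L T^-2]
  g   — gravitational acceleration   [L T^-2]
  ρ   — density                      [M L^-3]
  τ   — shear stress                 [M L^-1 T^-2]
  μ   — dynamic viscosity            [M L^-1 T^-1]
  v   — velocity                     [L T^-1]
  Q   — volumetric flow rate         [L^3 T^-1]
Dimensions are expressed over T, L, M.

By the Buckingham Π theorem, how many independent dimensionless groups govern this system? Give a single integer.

5

Write exponents as rows T,L,M / cols ν,F,g,ρ,τ,μ,v,Q:
  T: [-1 -2 -2  0 -2 -1 -1 -1]
  L: [ 2  1  1 -3 -1 -1  1  3]
  M: [ 0  1  0  1  1  1  0  0]
Echelon form has 3 nonzero rows (pivots: ν,F,g)
Π count = n − r = 8 − 3 = 5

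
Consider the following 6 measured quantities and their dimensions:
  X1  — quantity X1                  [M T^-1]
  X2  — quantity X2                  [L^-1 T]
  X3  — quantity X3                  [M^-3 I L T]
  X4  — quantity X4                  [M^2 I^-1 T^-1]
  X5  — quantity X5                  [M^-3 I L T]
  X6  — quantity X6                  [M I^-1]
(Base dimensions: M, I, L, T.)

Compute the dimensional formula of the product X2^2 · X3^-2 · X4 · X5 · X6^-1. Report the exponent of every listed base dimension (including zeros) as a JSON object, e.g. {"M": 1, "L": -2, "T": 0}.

Exponent matrix [M,I,L,T] × [X1,X2,X3,X4,X5,X6]:
  M: [ 1  0 -3  2 -3  1]
  I: [ 0  0  1 -1  1 -1]
  L: [ 0 -1  1  0  1  0]
  T: [-1  1  1 -1  1  0]
  [M]: (2)·0+(-2)·-3+(1)·2+(1)·-3+(-1)·1 = 4
  [I]: (2)·0+(-2)·1+(1)·-1+(1)·1+(-1)·-1 = -1
  [L]: (2)·-1+(-2)·1+(1)·0+(1)·1+(-1)·0 = -3
  [T]: (2)·1+(-2)·1+(1)·-1+(1)·1+(-1)·0 = 0
⇒ M^4 I^-1 L^-3

{"M": 4, "I": -1, "L": -3, "T": 0}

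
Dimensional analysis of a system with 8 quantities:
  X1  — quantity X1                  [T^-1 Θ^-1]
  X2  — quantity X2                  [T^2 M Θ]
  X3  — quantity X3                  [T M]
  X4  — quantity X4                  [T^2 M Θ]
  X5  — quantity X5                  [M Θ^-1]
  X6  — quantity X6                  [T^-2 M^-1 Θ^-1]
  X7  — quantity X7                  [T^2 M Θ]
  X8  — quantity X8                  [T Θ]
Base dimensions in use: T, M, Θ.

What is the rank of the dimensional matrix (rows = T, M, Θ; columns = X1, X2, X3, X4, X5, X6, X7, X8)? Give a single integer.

Write exponents as rows T,M,Θ / cols X1,X2,X3,X4,X5,X6,X7,X8:
  T: [-1  2  1  2  0 -2  2  1]
  M: [ 0  1  1  1  1 -1  1  0]
  Θ: [-1  1  0  1 -1 -1  1  1]
Echelon form has 2 nonzero rows (pivots: X1,X2)

2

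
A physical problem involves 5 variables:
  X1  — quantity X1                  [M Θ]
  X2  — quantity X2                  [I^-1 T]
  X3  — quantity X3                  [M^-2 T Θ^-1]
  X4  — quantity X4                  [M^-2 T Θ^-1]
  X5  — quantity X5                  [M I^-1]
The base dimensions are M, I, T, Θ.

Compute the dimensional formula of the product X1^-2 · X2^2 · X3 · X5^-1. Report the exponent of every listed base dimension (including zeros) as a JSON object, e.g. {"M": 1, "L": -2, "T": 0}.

{"M": -5, "I": -1, "T": 3, "Θ": -3}

Exponent matrix [M,I,T,Θ] × [X1,X2,X3,X4,X5]:
  M: [ 1  0 -2 -2  1]
  I: [ 0 -1  0  0 -1]
  T: [ 0  1  1  1  0]
  Θ: [ 1  0 -1 -1  0]
  [M]: (-2)·1+(2)·0+(1)·-2+(-1)·1 = -5
  [I]: (-2)·0+(2)·-1+(1)·0+(-1)·-1 = -1
  [T]: (-2)·0+(2)·1+(1)·1+(-1)·0 = 3
  [Θ]: (-2)·1+(2)·0+(1)·-1+(-1)·0 = -3
⇒ M^-5 I^-1 T^3 Θ^-3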